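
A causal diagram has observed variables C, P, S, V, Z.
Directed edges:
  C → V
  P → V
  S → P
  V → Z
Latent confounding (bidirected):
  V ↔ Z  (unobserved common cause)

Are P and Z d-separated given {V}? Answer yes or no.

Bayes-Ball from P | {V} reaches {C,S,Z}.
Z ∈ reach(P|{V}) ⇒ P ⊥̸ Z | {V}.

No — P and Z are d-connected given {V}.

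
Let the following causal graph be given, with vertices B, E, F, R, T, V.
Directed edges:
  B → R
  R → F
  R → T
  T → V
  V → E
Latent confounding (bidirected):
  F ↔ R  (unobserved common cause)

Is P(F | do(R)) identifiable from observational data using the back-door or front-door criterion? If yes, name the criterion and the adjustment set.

P(F|do(R)): not identifiable (no BD/FD set).

desc(R)\{R}={E,F,T,V}; candidates ⊆ {B}.
R↔F: latent back-door arc(s) into R.
size 0: {}; under {} R still reaches {B,F} ∋ F.
size 1: {B}; under {B} R still reaches {F} ∋ F.
R↔F cannot be blocked by any observed set — no back-door set.
No mediator lies on a directed R→…→F path.
Neither criterion identifies P(F|do(R)) in this graph.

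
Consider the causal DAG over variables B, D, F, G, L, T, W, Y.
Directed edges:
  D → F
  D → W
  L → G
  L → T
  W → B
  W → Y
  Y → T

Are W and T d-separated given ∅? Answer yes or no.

No — W and T are d-connected given ∅.

Bayes-Ball from W | ∅ reaches {B,D,F,T,Y}.
T ∈ reach(W|∅) ⇒ W ⊥̸ T | ∅.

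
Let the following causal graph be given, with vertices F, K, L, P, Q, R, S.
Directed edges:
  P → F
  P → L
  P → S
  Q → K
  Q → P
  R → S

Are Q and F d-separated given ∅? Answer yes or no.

Bayes-Ball from Q | ∅ reaches {F,K,L,P,S}.
F ∈ reach(Q|∅) ⇒ Q ⊥̸ F | ∅.

No — Q and F are d-connected given ∅.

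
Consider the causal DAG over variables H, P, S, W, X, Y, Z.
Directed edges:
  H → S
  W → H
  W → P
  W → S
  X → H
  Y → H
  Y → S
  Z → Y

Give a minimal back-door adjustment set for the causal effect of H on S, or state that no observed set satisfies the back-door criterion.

H→S: minimal back-door set {W, Y}.

desc(H)\{H}={S}; candidates ⊆ {P,W,X,Y,Z}.
size 0: {}; under {} H still reaches {P,S,W,X,Y,Z} ∋ S.
size 1: {P}, {W}, {X} …(+2); under {P} H still reaches {S,W,X,Y,Z} ∋ S.
{W,Y}: H⊥S given {W,Y} in G with H→· removed — back-door holds.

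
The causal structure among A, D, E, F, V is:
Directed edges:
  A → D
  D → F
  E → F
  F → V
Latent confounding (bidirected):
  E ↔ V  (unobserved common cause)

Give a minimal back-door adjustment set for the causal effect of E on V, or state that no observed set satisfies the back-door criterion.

E→V: no observed back-door set.

desc(E)\{E}={F,V}; candidates ⊆ {A,D}.
E↔V: latent back-door arc(s) into E.
size 0: {}; under {} E still reaches {V} ∋ V.
size 1: {A}, {D}; under {A} E still reaches {V} ∋ V.
size 2: {A,D}; under {A,D} E still reaches {V} ∋ V.
E↔V cannot be blocked by any observed set — no back-door set.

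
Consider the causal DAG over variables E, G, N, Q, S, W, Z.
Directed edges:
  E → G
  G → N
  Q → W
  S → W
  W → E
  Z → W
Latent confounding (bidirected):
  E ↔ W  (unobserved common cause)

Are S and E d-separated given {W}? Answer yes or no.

No — S and E are d-connected given {W}.

Bayes-Ball from S | {W} reaches {E,G,N,Q,Z}.
E ∈ reach(S|{W}) ⇒ S ⊥̸ E | {W}.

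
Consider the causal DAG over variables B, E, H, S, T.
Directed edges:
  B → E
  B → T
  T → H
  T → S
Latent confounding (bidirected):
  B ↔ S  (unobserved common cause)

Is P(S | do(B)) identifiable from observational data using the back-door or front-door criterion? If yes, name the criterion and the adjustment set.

desc(B)\{B}={E,H,S,T}; candidates ⊆ {—}.
B↔S: latent back-door arc(s) into B.
size 0: {}; under {} B still reaches {S} ∋ S.
B↔S cannot be blocked by any observed set — no back-door set.
{T}: (i) intercepts every directed B→S path; (ii) no back-door B→{T}; (iii) {B} blocks every back-door {T}→S. Front-door holds.
P(S|do(B)) = Σ_{T} P(T|B) Σ_{B'} P(S|T,B')P(B').

P(S|do(B)): frontdoor, adjust for {T}.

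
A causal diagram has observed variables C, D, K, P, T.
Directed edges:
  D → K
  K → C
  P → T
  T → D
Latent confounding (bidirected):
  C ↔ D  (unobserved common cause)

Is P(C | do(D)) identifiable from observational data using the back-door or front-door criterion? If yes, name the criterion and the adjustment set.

desc(D)\{D}={C,K}; candidates ⊆ {P,T}.
D↔C: latent back-door arc(s) into D.
size 0: {}; under {} D still reaches {C,P,T} ∋ C.
size 1: {P}, {T}; under {P} D still reaches {C,T} ∋ C.
size 2: {P,T}; under {P,T} D still reaches {C} ∋ C.
D↔C cannot be blocked by any observed set — no back-door set.
{K}: (i) intercepts every directed D→C path; (ii) no back-door D→{K}; (iii) {D} blocks every back-door {K}→C. Front-door holds.
P(C|do(D)) = Σ_{K} P(K|D) Σ_{D'} P(C|K,D')P(D').

P(C|do(D)): frontdoor, adjust for {K}.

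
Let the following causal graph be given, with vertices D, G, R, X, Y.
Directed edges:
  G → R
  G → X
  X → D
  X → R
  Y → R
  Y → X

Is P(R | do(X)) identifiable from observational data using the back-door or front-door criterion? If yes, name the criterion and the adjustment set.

P(R|do(X)): backdoor, adjust for {G, Y}.

desc(X)\{X}={D,R}; candidates ⊆ {G,Y}.
size 0: {}; under {} X still reaches {G,R,Y} ∋ R.
size 1: {G}, {Y}; under {G} X still reaches {R,Y} ∋ R.
{G,Y}: X⊥R given {G,Y} in G with X→· removed — back-door holds.
P(R|do(X)) = Σ_{G,Y} P(R|X,G,Y)·P(G,Y).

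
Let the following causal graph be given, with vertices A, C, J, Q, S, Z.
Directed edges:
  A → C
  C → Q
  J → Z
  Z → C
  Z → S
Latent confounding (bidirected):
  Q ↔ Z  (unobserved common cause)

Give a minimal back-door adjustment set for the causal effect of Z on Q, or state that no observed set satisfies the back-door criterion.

desc(Z)\{Z}={C,Q,S}; candidates ⊆ {A,J}.
Z↔Q: latent back-door arc(s) into Z.
size 0: {}; under {} Z still reaches {J,Q} ∋ Q.
size 1: {A}, {J}; under {A} Z still reaches {J,Q} ∋ Q.
size 2: {A,J}; under {A,J} Z still reaches {Q} ∋ Q.
Z↔Q cannot be blocked by any observed set — no back-door set.

Z→Q: no observed back-door set.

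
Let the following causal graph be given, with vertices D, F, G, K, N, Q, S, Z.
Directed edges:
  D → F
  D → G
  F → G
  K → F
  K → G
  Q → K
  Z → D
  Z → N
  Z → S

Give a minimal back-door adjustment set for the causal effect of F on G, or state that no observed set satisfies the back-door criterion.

desc(F)\{F}={G}; candidates ⊆ {D,K,N,Q,S,Z}.
size 0: {}; under {} F still reaches {D,G,K,N,Q,S,Z} ∋ G.
size 1: {D}, {K}, {N} …(+3); under {D} F still reaches {G,K,Q} ∋ G.
{D,K}: F⊥G given {D,K} in G with F→· removed — back-door holds.

F→G: minimal back-door set {D, K}.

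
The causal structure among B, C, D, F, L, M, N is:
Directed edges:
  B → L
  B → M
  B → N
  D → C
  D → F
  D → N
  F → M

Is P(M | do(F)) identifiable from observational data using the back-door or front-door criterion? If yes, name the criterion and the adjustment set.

desc(F)\{F}={M}; candidates ⊆ {B,C,D,L,N}.
∅: F⊥M given ∅ in G with F→· removed — back-door holds.
P(M|do(F)) = P(M|F) — no adjustment needed.

P(M|do(F)): backdoor, adjust for ∅.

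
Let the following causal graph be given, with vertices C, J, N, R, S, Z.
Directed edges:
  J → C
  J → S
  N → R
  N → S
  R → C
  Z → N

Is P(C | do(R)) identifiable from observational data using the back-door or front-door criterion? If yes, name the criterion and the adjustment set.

desc(R)\{R}={C}; candidates ⊆ {J,N,S,Z}.
∅: R⊥C given ∅ in G with R→· removed — back-door holds.
P(C|do(R)) = P(C|R) — no adjustment needed.

P(C|do(R)): backdoor, adjust for ∅.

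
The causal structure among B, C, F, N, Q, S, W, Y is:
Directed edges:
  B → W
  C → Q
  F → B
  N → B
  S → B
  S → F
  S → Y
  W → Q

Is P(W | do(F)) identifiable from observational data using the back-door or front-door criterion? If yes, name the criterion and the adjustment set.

P(W|do(F)): backdoor, adjust for {S}.

desc(F)\{F}={B,Q,W}; candidates ⊆ {C,N,S,Y}.
size 0: {}; under {} F still reaches {B,Q,S,W,Y} ∋ W.
{S}: F⊥W given {S} in G with F→· removed — back-door holds.
P(W|do(F)) = Σ_{S} P(W|F,S)·P(S).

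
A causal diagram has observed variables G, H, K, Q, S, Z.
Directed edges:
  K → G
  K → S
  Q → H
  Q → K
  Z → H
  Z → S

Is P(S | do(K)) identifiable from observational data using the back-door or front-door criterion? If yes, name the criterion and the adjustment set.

desc(K)\{K}={G,S}; candidates ⊆ {H,Q,Z}.
∅: K⊥S given ∅ in G with K→· removed — back-door holds.
P(S|do(K)) = P(S|K) — no adjustment needed.

P(S|do(K)): backdoor, adjust for ∅.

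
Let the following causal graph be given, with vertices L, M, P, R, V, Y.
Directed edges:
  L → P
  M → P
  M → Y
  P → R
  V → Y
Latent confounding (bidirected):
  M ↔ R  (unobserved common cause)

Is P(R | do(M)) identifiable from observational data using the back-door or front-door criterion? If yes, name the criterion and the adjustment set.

P(R|do(M)): frontdoor, adjust for {P}.

desc(M)\{M}={P,R,Y}; candidates ⊆ {L,V}.
M↔R: latent back-door arc(s) into M.
size 0: {}; under {} M still reaches {R} ∋ R.
size 1: {L}, {V}; under {L} M still reaches {R} ∋ R.
size 2: {L,V}; under {L,V} M still reaches {R} ∋ R.
M↔R cannot be blocked by any observed set — no back-door set.
{P}: (i) intercepts every directed M→R path; (ii) no back-door M→{P}; (iii) {M} blocks every back-door {P}→R. Front-door holds.
P(R|do(M)) = Σ_{P} P(P|M) Σ_{M'} P(R|P,M')P(M').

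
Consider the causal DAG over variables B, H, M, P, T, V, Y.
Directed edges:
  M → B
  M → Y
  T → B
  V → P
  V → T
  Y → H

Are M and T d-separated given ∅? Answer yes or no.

Bayes-Ball from M | ∅ reaches {B,H,Y}.
T ∉ reach(M|∅) ⇒ M ⊥ T | ∅.

Yes — M ⊥ T | ∅.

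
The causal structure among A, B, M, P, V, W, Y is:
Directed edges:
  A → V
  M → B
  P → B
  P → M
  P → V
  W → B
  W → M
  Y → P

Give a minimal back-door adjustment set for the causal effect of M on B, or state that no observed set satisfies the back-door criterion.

M→B: minimal back-door set {P, W}.

desc(M)\{M}={B}; candidates ⊆ {A,P,V,W,Y}.
size 0: {}; under {} M still reaches {B,P,V,W,Y} ∋ B.
size 1: {A}, {P}, {V} …(+2); under {A} M still reaches {B,P,V,W,Y} ∋ B.
{P,W}: M⊥B given {P,W} in G with M→· removed — back-door holds.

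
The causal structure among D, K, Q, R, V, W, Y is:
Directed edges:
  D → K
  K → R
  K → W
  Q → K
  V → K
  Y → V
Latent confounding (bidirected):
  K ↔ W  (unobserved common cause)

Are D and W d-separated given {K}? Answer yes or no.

Bayes-Ball from D | {K} reaches {Q,V,W,Y}.
W ∈ reach(D|{K}) ⇒ D ⊥̸ W | {K}.

No — D and W are d-connected given {K}.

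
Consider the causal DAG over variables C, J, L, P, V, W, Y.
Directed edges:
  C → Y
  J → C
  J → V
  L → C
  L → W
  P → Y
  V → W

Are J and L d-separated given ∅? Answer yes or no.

Bayes-Ball from J | ∅ reaches {C,V,W,Y}.
L ∉ reach(J|∅) ⇒ J ⊥ L | ∅.

Yes — J ⊥ L | ∅.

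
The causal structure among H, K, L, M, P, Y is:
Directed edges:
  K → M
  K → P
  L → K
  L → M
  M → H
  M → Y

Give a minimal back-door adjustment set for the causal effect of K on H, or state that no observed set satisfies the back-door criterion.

K→H: minimal back-door set {L}.

desc(K)\{K}={H,M,P,Y}; candidates ⊆ {L}.
size 0: {}; under {} K still reaches {H,L,M,Y} ∋ H.
{L}: K⊥H given {L} in G with K→· removed — back-door holds.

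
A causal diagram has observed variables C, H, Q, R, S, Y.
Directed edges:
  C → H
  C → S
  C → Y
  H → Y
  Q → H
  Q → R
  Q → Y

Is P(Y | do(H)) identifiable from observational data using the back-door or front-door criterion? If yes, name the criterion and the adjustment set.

P(Y|do(H)): backdoor, adjust for {C, Q}.

desc(H)\{H}={Y}; candidates ⊆ {C,Q,R,S}.
size 0: {}; under {} H still reaches {C,Q,R,S,Y} ∋ Y.
size 1: {C}, {Q}, {R} …(+1); under {C} H still reaches {Q,R,Y} ∋ Y.
{C,Q}: H⊥Y given {C,Q} in G with H→· removed — back-door holds.
P(Y|do(H)) = Σ_{C,Q} P(Y|H,C,Q)·P(C,Q).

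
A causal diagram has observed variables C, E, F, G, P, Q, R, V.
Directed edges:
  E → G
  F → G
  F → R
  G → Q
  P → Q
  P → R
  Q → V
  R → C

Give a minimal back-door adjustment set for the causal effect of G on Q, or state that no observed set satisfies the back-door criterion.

desc(G)\{G}={Q,V}; candidates ⊆ {C,E,F,P,R}.
∅: G⊥Q given ∅ in G with G→· removed — back-door holds.

G→Q: minimal back-door set ∅.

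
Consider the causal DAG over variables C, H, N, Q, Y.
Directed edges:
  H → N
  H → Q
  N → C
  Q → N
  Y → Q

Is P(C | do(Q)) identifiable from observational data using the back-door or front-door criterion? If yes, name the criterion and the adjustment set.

desc(Q)\{Q}={C,N}; candidates ⊆ {H,Y}.
size 0: {}; under {} Q still reaches {C,H,N,Y} ∋ C.
{H}: Q⊥C given {H} in G with Q→· removed — back-door holds.
P(C|do(Q)) = Σ_{H} P(C|Q,H)·P(H).

P(C|do(Q)): backdoor, adjust for {H}.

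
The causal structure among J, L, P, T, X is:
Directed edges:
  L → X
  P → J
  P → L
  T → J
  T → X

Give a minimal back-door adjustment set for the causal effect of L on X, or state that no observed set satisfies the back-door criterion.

desc(L)\{L}={X}; candidates ⊆ {J,P,T}.
∅: L⊥X given ∅ in G with L→· removed — back-door holds.

L→X: minimal back-door set ∅.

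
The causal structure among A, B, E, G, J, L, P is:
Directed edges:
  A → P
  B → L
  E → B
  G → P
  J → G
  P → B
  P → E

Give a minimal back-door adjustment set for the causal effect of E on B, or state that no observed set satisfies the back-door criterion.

E→B: minimal back-door set {P}.

desc(E)\{E}={B,L}; candidates ⊆ {A,G,J,P}.
size 0: {}; under {} E still reaches {A,B,G,J,L,P} ∋ B.
{P}: E⊥B given {P} in G with E→· removed — back-door holds.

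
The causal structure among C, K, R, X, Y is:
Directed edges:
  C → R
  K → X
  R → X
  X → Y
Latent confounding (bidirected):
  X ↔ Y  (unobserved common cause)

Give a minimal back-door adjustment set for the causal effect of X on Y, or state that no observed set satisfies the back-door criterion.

X→Y: no observed back-door set.

desc(X)\{X}={Y}; candidates ⊆ {C,K,R}.
X↔Y: latent back-door arc(s) into X.
size 0: {}; under {} X still reaches {C,K,R,Y} ∋ Y.
size 1: {C}, {K}, {R}; under {C} X still reaches {K,R,Y} ∋ Y.
size 2: {C,K}, {C,R}, {K,R}; under {C,K} X still reaches {R,Y} ∋ Y.
X↔Y cannot be blocked by any observed set — no back-door set.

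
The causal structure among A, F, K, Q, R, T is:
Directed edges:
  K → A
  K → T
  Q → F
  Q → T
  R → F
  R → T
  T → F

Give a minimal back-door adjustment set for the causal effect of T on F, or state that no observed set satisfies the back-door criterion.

desc(T)\{T}={F}; candidates ⊆ {A,K,Q,R}.
size 0: {}; under {} T still reaches {A,F,K,Q,R} ∋ F.
size 1: {A}, {K}, {Q} …(+1); under {A} T still reaches {F,K,Q,R} ∋ F.
{Q,R}: T⊥F given {Q,R} in G with T→· removed — back-door holds.

T→F: minimal back-door set {Q, R}.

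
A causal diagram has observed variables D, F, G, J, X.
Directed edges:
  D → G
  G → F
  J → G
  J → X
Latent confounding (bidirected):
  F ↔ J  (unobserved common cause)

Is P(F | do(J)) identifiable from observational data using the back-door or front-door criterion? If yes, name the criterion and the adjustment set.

desc(J)\{J}={F,G,X}; candidates ⊆ {D}.
J↔F: latent back-door arc(s) into J.
size 0: {}; under {} J still reaches {F} ∋ F.
size 1: {D}; under {D} J still reaches {F} ∋ F.
J↔F cannot be blocked by any observed set — no back-door set.
{G}: (i) intercepts every directed J→F path; (ii) no back-door J→{G}; (iii) {J} blocks every back-door {G}→F. Front-door holds.
P(F|do(J)) = Σ_{G} P(G|J) Σ_{J'} P(F|G,J')P(J').

P(F|do(J)): frontdoor, adjust for {G}.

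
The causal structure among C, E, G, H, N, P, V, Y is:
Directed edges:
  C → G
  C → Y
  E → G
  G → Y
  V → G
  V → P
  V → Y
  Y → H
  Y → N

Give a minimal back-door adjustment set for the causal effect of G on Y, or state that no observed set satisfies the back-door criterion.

desc(G)\{G}={H,N,Y}; candidates ⊆ {C,E,P,V}.
size 0: {}; under {} G still reaches {C,E,H,N,P,V,Y} ∋ Y.
size 1: {C}, {E}, {P} …(+1); under {C} G still reaches {E,H,N,P,V,Y} ∋ Y.
{C,V}: G⊥Y given {C,V} in G with G→· removed — back-door holds.

G→Y: minimal back-door set {C, V}.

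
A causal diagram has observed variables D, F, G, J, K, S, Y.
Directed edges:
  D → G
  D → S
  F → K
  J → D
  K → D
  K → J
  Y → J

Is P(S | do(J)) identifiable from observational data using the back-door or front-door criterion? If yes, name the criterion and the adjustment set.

desc(J)\{J}={D,G,S}; candidates ⊆ {F,K,Y}.
size 0: {}; under {} J still reaches {D,F,G,K,S,Y} ∋ S.
{K}: J⊥S given {K} in G with J→· removed — back-door holds.
P(S|do(J)) = Σ_{K} P(S|J,K)·P(K).

P(S|do(J)): backdoor, adjust for {K}.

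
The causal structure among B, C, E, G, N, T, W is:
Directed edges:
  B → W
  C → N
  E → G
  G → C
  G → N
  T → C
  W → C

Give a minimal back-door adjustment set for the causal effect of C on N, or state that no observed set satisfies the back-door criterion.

desc(C)\{C}={N}; candidates ⊆ {B,E,G,T,W}.
size 0: {}; under {} C still reaches {B,E,G,N,T,W} ∋ N.
{G}: C⊥N given {G} in G with C→· removed — back-door holds.

C→N: minimal back-door set {G}.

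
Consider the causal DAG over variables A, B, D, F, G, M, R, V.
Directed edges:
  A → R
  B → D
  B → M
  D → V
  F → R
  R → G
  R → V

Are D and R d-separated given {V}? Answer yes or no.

No — D and R are d-connected given {V}.

Bayes-Ball from D | {V} reaches {A,B,F,G,M,R}.
R ∈ reach(D|{V}) ⇒ D ⊥̸ R | {V}.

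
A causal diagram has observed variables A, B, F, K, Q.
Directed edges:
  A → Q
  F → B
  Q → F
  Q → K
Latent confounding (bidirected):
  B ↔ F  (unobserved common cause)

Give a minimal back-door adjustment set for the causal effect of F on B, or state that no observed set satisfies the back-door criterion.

desc(F)\{F}={B}; candidates ⊆ {A,K,Q}.
F↔B: latent back-door arc(s) into F.
size 0: {}; under {} F still reaches {A,B,K,Q} ∋ B.
size 1: {A}, {K}, {Q}; under {A} F still reaches {B,K,Q} ∋ B.
size 2: {A,K}, {A,Q}, {K,Q}; under {A,K} F still reaches {B,Q} ∋ B.
F↔B cannot be blocked by any observed set — no back-door set.

F→B: no observed back-door set.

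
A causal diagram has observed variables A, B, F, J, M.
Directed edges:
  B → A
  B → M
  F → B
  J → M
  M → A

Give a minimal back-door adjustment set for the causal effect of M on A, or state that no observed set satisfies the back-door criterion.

M→A: minimal back-door set {B}.

desc(M)\{M}={A}; candidates ⊆ {B,F,J}.
size 0: {}; under {} M still reaches {A,B,F,J} ∋ A.
{B}: M⊥A given {B} in G with M→· removed — back-door holds.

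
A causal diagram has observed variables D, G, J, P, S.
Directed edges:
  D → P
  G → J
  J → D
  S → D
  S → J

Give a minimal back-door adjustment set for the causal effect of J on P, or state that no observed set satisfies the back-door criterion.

J→P: minimal back-door set {S}.

desc(J)\{J}={D,P}; candidates ⊆ {G,S}.
size 0: {}; under {} J still reaches {D,G,P,S} ∋ P.
{S}: J⊥P given {S} in G with J→· removed — back-door holds.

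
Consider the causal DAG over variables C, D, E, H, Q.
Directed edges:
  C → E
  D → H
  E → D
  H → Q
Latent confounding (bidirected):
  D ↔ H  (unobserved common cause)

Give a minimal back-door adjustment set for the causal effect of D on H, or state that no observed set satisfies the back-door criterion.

desc(D)\{D}={H,Q}; candidates ⊆ {C,E}.
D↔H: latent back-door arc(s) into D.
size 0: {}; under {} D still reaches {C,E,H,Q} ∋ H.
size 1: {C}, {E}; under {C} D still reaches {E,H,Q} ∋ H.
size 2: {C,E}; under {C,E} D still reaches {H,Q} ∋ H.
D↔H cannot be blocked by any observed set — no back-door set.

D→H: no observed back-door set.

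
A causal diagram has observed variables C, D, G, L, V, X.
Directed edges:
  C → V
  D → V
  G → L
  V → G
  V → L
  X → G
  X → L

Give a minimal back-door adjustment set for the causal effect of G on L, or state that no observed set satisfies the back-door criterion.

G→L: minimal back-door set {V, X}.

desc(G)\{G}={L}; candidates ⊆ {C,D,V,X}.
size 0: {}; under {} G still reaches {C,D,L,V,X} ∋ L.
size 1: {C}, {D}, {V} …(+1); under {C} G still reaches {D,L,V,X} ∋ L.
{V,X}: G⊥L given {V,X} in G with G→· removed — back-door holds.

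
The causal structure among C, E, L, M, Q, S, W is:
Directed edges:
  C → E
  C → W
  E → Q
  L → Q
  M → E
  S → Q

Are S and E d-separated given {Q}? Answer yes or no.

No — S and E are d-connected given {Q}.

Bayes-Ball from S | {Q} reaches {C,E,L,M,W}.
E ∈ reach(S|{Q}) ⇒ S ⊥̸ E | {Q}.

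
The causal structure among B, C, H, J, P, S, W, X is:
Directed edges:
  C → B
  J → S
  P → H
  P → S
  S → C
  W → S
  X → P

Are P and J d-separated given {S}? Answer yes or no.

No — P and J are d-connected given {S}.

Bayes-Ball from P | {S} reaches {H,J,W,X}.
J ∈ reach(P|{S}) ⇒ P ⊥̸ J | {S}.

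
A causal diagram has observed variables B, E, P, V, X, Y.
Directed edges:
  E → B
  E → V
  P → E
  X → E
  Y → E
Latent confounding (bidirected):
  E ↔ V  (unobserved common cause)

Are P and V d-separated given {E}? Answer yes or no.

Bayes-Ball from P | {E} reaches {V,X,Y}.
V ∈ reach(P|{E}) ⇒ P ⊥̸ V | {E}.

No — P and V are d-connected given {E}.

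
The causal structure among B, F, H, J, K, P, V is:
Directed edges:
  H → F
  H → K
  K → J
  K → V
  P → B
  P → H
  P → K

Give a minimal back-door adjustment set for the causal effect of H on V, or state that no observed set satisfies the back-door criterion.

H→V: minimal back-door set {P}.

desc(H)\{H}={F,J,K,V}; candidates ⊆ {B,P}.
size 0: {}; under {} H still reaches {B,J,K,P,V} ∋ V.
{P}: H⊥V given {P} in G with H→· removed — back-door holds.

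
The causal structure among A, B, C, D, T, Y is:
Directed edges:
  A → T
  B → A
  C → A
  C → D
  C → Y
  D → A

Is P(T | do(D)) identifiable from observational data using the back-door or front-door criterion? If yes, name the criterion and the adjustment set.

desc(D)\{D}={A,T}; candidates ⊆ {B,C,Y}.
size 0: {}; under {} D still reaches {A,C,T,Y} ∋ T.
{C}: D⊥T given {C} in G with D→· removed — back-door holds.
P(T|do(D)) = Σ_{C} P(T|D,C)·P(C).

P(T|do(D)): backdoor, adjust for {C}.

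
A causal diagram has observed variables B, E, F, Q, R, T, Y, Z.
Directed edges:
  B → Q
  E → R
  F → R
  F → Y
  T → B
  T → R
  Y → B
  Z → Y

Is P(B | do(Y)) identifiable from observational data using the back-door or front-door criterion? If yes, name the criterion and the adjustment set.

desc(Y)\{Y}={B,Q}; candidates ⊆ {E,F,R,T,Z}.
∅: Y⊥B given ∅ in G with Y→· removed — back-door holds.
P(B|do(Y)) = P(B|Y) — no adjustment needed.

P(B|do(Y)): backdoor, adjust for ∅.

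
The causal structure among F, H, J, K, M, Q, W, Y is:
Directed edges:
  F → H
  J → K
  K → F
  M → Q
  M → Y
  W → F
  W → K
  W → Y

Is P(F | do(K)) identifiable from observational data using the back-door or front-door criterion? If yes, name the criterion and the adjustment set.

P(F|do(K)): backdoor, adjust for {W}.

desc(K)\{K}={F,H}; candidates ⊆ {J,M,Q,W,Y}.
size 0: {}; under {} K still reaches {F,H,J,W,Y} ∋ F.
{W}: K⊥F given {W} in G with K→· removed — back-door holds.
P(F|do(K)) = Σ_{W} P(F|K,W)·P(W).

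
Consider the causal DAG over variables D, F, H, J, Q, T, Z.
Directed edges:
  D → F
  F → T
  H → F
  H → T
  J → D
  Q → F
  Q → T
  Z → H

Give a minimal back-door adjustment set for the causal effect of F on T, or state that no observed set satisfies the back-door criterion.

F→T: minimal back-door set {H, Q}.

desc(F)\{F}={T}; candidates ⊆ {D,H,J,Q,Z}.
size 0: {}; under {} F still reaches {D,H,J,Q,T,Z} ∋ T.
size 1: {D}, {H}, {J} …(+2); under {D} F still reaches {H,Q,T,Z} ∋ T.
{H,Q}: F⊥T given {H,Q} in G with F→· removed — back-door holds.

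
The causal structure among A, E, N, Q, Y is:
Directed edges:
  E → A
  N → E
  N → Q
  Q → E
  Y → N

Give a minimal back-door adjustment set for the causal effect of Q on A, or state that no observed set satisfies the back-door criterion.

desc(Q)\{Q}={A,E}; candidates ⊆ {N,Y}.
size 0: {}; under {} Q still reaches {A,E,N,Y} ∋ A.
{N}: Q⊥A given {N} in G with Q→· removed — back-door holds.

Q→A: minimal back-door set {N}.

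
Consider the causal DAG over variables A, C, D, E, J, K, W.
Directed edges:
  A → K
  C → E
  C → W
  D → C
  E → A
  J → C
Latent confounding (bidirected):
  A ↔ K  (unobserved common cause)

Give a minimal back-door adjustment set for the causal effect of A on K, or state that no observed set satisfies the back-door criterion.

A→K: no observed back-door set.

desc(A)\{A}={K}; candidates ⊆ {C,D,E,J,W}.
A↔K: latent back-door arc(s) into A.
size 0: {}; under {} A still reaches {C,D,E,J,K,W} ∋ K.
size 1: {C}, {D}, {E} …(+2); under {C} A still reaches {E,K} ∋ K.
size 2: {C,D}, {C,E}, {C,J} …(+7); under {C,D} A still reaches {E,K} ∋ K.
A↔K cannot be blocked by any observed set — no back-door set.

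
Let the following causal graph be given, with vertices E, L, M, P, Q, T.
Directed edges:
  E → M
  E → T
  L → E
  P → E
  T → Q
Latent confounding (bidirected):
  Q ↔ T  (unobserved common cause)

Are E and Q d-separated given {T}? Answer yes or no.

Bayes-Ball from E | {T} reaches {L,M,P,Q}.
Q ∈ reach(E|{T}) ⇒ E ⊥̸ Q | {T}.

No — E and Q are d-connected given {T}.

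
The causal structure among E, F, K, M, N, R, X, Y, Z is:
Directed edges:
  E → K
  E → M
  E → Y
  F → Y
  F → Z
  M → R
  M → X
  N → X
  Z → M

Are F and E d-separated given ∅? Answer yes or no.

Bayes-Ball from F | ∅ reaches {M,R,X,Y,Z}.
E ∉ reach(F|∅) ⇒ F ⊥ E | ∅.

Yes — F ⊥ E | ∅.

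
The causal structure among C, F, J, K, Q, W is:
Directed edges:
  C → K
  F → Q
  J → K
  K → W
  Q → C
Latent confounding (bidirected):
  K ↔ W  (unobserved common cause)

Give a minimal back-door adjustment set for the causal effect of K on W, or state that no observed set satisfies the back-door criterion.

desc(K)\{K}={W}; candidates ⊆ {C,F,J,Q}.
K↔W: latent back-door arc(s) into K.
size 0: {}; under {} K still reaches {C,F,J,Q,W} ∋ W.
size 1: {C}, {F}, {J} …(+1); under {C} K still reaches {J,W} ∋ W.
size 2: {C,F}, {C,J}, {C,Q} …(+3); under {C,F} K still reaches {J,W} ∋ W.
K↔W cannot be blocked by any observed set — no back-door set.

K→W: no observed back-door set.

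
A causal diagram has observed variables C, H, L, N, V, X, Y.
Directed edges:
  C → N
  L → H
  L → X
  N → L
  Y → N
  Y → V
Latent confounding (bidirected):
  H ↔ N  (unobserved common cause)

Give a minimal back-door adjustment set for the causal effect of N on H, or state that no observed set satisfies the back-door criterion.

N→H: no observed back-door set.

desc(N)\{N}={H,L,X}; candidates ⊆ {C,V,Y}.
N↔H: latent back-door arc(s) into N.
size 0: {}; under {} N still reaches {C,H,V,Y} ∋ H.
size 1: {C}, {V}, {Y}; under {C} N still reaches {H,V,Y} ∋ H.
size 2: {C,V}, {C,Y}, {V,Y}; under {C,V} N still reaches {H,Y} ∋ H.
N↔H cannot be blocked by any observed set — no back-door set.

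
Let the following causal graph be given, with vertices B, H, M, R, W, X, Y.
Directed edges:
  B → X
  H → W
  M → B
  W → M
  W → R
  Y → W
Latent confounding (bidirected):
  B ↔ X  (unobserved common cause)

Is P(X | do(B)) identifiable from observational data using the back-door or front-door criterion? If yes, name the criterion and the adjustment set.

desc(B)\{B}={X}; candidates ⊆ {H,M,R,W,Y}.
B↔X: latent back-door arc(s) into B.
size 0: {}; under {} B still reaches {H,M,R,W,X,Y} ∋ X.
size 1: {H}, {M}, {R} …(+2); under {H} B still reaches {M,R,W,X,Y} ∋ X.
size 2: {H,M}, {H,R}, {H,W} …(+7); under {H,M} B still reaches {X} ∋ X.
B↔X cannot be blocked by any observed set — no back-door set.
No mediator lies on a directed B→…→X path.
Neither criterion identifies P(X|do(B)) in this graph.

P(X|do(B)): not identifiable (no BD/FD set).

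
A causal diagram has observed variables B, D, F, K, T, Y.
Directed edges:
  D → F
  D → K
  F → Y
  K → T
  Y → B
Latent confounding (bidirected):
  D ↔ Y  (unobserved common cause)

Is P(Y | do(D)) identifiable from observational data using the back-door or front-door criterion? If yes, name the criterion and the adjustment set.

P(Y|do(D)): frontdoor, adjust for {F}.

desc(D)\{D}={B,F,K,T,Y}; candidates ⊆ {—}.
D↔Y: latent back-door arc(s) into D.
size 0: {}; under {} D still reaches {B,Y} ∋ Y.
D↔Y cannot be blocked by any observed set — no back-door set.
{F}: (i) intercepts every directed D→Y path; (ii) no back-door D→{F}; (iii) {D} blocks every back-door {F}→Y. Front-door holds.
P(Y|do(D)) = Σ_{F} P(F|D) Σ_{D'} P(Y|F,D')P(D').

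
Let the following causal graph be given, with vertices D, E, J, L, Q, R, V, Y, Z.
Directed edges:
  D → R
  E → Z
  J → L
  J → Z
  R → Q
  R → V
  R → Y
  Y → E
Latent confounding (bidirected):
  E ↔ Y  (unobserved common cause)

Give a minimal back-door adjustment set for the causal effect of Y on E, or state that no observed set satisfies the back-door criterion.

Y→E: no observed back-door set.

desc(Y)\{Y}={E,Z}; candidates ⊆ {D,J,L,Q,R,V}.
Y↔E: latent back-door arc(s) into Y.
size 0: {}; under {} Y still reaches {D,E,Q,R,V,Z} ∋ E.
size 1: {D}, {J}, {L} …(+3); under {D} Y still reaches {E,Q,R,V,Z} ∋ E.
size 2: {D,J}, {D,L}, {D,Q} …(+12); under {D,J} Y still reaches {E,Q,R,V,Z} ∋ E.
Y↔E cannot be blocked by any observed set — no back-door set.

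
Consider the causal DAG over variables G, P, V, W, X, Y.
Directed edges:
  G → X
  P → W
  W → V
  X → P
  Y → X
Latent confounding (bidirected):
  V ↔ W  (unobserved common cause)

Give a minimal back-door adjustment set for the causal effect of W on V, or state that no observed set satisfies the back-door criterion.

W→V: no observed back-door set.

desc(W)\{W}={V}; candidates ⊆ {G,P,X,Y}.
W↔V: latent back-door arc(s) into W.
size 0: {}; under {} W still reaches {G,P,V,X,Y} ∋ V.
size 1: {G}, {P}, {X} …(+1); under {G} W still reaches {P,V,X,Y} ∋ V.
size 2: {G,P}, {G,X}, {G,Y} …(+3); under {G,P} W still reaches {V} ∋ V.
W↔V cannot be blocked by any observed set — no back-door set.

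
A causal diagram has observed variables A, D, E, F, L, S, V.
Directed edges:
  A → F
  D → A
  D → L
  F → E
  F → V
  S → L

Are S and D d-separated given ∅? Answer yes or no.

Yes — S ⊥ D | ∅.

Bayes-Ball from S | ∅ reaches {L}.
D ∉ reach(S|∅) ⇒ S ⊥ D | ∅.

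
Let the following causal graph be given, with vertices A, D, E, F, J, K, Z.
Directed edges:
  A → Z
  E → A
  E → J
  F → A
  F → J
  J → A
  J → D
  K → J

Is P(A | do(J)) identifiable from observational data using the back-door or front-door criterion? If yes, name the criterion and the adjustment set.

desc(J)\{J}={A,D,Z}; candidates ⊆ {E,F,K}.
size 0: {}; under {} J still reaches {A,E,F,K,Z} ∋ A.
size 1: {E}, {F}, {K}; under {E} J still reaches {A,F,K,Z} ∋ A.
{E,F}: J⊥A given {E,F} in G with J→· removed — back-door holds.
P(A|do(J)) = Σ_{E,F} P(A|J,E,F)·P(E,F).

P(A|do(J)): backdoor, adjust for {E, F}.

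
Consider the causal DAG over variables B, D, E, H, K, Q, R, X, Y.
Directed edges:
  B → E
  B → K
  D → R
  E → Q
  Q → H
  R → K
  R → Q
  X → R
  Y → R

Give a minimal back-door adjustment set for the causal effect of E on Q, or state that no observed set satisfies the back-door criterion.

E→Q: minimal back-door set ∅.

desc(E)\{E}={H,Q}; candidates ⊆ {B,D,K,R,X,Y}.
∅: E⊥Q given ∅ in G with E→· removed — back-door holds.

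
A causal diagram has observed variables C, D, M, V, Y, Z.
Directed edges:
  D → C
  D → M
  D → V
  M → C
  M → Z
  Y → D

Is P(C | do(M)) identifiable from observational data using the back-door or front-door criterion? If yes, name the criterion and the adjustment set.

desc(M)\{M}={C,Z}; candidates ⊆ {D,V,Y}.
size 0: {}; under {} M still reaches {C,D,V,Y} ∋ C.
{D}: M⊥C given {D} in G with M→· removed — back-door holds.
P(C|do(M)) = Σ_{D} P(C|M,D)·P(D).

P(C|do(M)): backdoor, adjust for {D}.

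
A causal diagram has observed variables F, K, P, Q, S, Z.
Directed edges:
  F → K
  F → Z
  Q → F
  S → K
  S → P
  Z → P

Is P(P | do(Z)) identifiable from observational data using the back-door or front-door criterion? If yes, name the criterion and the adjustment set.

desc(Z)\{Z}={P}; candidates ⊆ {F,K,Q,S}.
∅: Z⊥P given ∅ in G with Z→· removed — back-door holds.
P(P|do(Z)) = P(P|Z) — no adjustment needed.

P(P|do(Z)): backdoor, adjust for ∅.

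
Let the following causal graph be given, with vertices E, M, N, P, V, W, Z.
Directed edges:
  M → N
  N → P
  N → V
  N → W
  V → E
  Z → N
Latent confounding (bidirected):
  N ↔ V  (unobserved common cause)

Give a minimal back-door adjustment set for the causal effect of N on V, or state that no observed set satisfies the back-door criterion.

desc(N)\{N}={E,P,V,W}; candidates ⊆ {M,Z}.
N↔V: latent back-door arc(s) into N.
size 0: {}; under {} N still reaches {E,M,V,Z} ∋ V.
size 1: {M}, {Z}; under {M} N still reaches {E,V,Z} ∋ V.
size 2: {M,Z}; under {M,Z} N still reaches {E,V} ∋ V.
N↔V cannot be blocked by any observed set — no back-door set.

N→V: no observed back-door set.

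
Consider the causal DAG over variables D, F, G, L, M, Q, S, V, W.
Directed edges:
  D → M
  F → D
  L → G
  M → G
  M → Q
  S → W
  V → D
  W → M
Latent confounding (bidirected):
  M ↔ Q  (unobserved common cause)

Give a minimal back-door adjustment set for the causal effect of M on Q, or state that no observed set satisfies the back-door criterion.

M→Q: no observed back-door set.

desc(M)\{M}={G,Q}; candidates ⊆ {D,F,L,S,V,W}.
M↔Q: latent back-door arc(s) into M.
size 0: {}; under {} M still reaches {D,F,Q,S,V,W} ∋ Q.
size 1: {D}, {F}, {L} …(+3); under {D} M still reaches {Q,S,W} ∋ Q.
size 2: {D,F}, {D,L}, {D,S} …(+12); under {D,F} M still reaches {Q,S,W} ∋ Q.
M↔Q cannot be blocked by any observed set — no back-door set.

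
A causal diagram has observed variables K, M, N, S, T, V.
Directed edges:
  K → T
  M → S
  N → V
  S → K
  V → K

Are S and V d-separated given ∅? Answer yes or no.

Yes — S ⊥ V | ∅.

Bayes-Ball from S | ∅ reaches {K,M,T}.
V ∉ reach(S|∅) ⇒ S ⊥ V | ∅.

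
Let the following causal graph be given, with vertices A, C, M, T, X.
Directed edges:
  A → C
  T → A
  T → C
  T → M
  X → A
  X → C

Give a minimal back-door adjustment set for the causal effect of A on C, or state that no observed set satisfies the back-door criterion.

A→C: minimal back-door set {T, X}.

desc(A)\{A}={C}; candidates ⊆ {M,T,X}.
size 0: {}; under {} A still reaches {C,M,T,X} ∋ C.
size 1: {M}, {T}, {X}; under {M} A still reaches {C,T,X} ∋ C.
{T,X}: A⊥C given {T,X} in G with A→· removed — back-door holds.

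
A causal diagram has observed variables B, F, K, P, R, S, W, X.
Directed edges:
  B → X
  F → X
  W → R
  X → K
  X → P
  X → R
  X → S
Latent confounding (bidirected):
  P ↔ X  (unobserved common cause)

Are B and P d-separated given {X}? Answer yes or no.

No — B and P are d-connected given {X}.

Bayes-Ball from B | {X} reaches {F,P}.
P ∈ reach(B|{X}) ⇒ B ⊥̸ P | {X}.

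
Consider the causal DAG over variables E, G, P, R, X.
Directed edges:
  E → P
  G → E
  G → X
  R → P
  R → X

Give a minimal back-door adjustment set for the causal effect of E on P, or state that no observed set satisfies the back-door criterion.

desc(E)\{E}={P}; candidates ⊆ {G,R,X}.
∅: E⊥P given ∅ in G with E→· removed — back-door holds.

E→P: minimal back-door set ∅.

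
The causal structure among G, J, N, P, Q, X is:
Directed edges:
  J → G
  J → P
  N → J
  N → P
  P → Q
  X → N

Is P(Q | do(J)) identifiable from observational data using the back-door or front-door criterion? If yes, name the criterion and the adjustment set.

P(Q|do(J)): backdoor, adjust for {N}.

desc(J)\{J}={G,P,Q}; candidates ⊆ {N,X}.
size 0: {}; under {} J still reaches {N,P,Q,X} ∋ Q.
{N}: J⊥Q given {N} in G with J→· removed — back-door holds.
P(Q|do(J)) = Σ_{N} P(Q|J,N)·P(N).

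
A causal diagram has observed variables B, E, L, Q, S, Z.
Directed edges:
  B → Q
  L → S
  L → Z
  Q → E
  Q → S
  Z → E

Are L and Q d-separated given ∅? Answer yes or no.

Yes — L ⊥ Q | ∅.

Bayes-Ball from L | ∅ reaches {E,S,Z}.
Q ∉ reach(L|∅) ⇒ L ⊥ Q | ∅.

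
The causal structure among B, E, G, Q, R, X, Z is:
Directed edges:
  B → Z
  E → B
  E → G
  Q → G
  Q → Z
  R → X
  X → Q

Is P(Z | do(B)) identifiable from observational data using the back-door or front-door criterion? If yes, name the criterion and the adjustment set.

P(Z|do(B)): backdoor, adjust for ∅.

desc(B)\{B}={Z}; candidates ⊆ {E,G,Q,R,X}.
∅: B⊥Z given ∅ in G with B→· removed — back-door holds.
P(Z|do(B)) = P(Z|B) — no adjustment needed.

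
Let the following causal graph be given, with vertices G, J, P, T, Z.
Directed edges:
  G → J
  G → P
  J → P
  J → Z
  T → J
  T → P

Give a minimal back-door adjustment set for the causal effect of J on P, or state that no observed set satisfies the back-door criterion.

J→P: minimal back-door set {G, T}.

desc(J)\{J}={P,Z}; candidates ⊆ {G,T}.
size 0: {}; under {} J still reaches {G,P,T} ∋ P.
size 1: {G}, {T}; under {G} J still reaches {P,T} ∋ P.
{G,T}: J⊥P given {G,T} in G with J→· removed — back-door holds.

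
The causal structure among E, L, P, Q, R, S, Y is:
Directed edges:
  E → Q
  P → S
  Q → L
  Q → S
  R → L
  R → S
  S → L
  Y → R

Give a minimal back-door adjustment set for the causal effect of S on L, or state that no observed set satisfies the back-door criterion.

S→L: minimal back-door set {Q, R}.

desc(S)\{S}={L}; candidates ⊆ {E,P,Q,R,Y}.
size 0: {}; under {} S still reaches {E,L,P,Q,R,Y} ∋ L.
size 1: {E}, {P}, {Q} …(+2); under {E} S still reaches {L,P,Q,R,Y} ∋ L.
{Q,R}: S⊥L given {Q,R} in G with S→· removed — back-door holds.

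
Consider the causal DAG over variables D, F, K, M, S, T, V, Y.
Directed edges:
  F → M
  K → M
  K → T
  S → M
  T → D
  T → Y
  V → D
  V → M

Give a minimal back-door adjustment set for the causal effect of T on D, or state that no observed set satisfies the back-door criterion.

desc(T)\{T}={D,Y}; candidates ⊆ {F,K,M,S,V}.
∅: T⊥D given ∅ in G with T→· removed — back-door holds.

T→D: minimal back-door set ∅.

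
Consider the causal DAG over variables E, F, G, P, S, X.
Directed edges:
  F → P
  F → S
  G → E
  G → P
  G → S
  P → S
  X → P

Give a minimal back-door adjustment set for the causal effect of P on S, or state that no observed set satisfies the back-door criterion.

desc(P)\{P}={S}; candidates ⊆ {E,F,G,X}.
size 0: {}; under {} P still reaches {E,F,G,S,X} ∋ S.
size 1: {E}, {F}, {G} …(+1); under {E} P still reaches {F,G,S,X} ∋ S.
{F,G}: P⊥S given {F,G} in G with P→· removed — back-door holds.

P→S: minimal back-door set {F, G}.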